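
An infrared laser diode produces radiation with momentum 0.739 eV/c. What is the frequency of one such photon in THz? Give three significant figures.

179 THz

Take h = 6.62607015 × 10^-34 J·s, c = 2.99792458 × 10^8 m/s, 1 eV = 1.602176634 × 10^-19 J.
First convert: p = 0.739 eV/c = 3.9494 × 10^-28 kg·m/s.
Since f = pc/h for a photon, f = 1.787 × 10^14 Hz.
Converting to THz: f = 178.7 THz ≈ 179 THz.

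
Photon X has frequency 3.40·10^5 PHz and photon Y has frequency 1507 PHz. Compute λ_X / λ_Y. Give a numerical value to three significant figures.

λ_X = 8.817·10^-13 m (from frequency = 3.40·10^5 PHz, via λ = c/f).
λ_Y = 1.989·10^-10 m (from frequency = 1507 PHz, via λ = c/f).
Ratio = 8.817·10^-13 / 1.989·10^-10 = 4.43·10^-3.

4.43·10^-3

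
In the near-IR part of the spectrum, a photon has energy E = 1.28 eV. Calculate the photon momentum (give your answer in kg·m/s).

6.84 × 10^-28 kg·m/s

Take c = 2.99792458 × 10^8 m/s, 1 eV = 1.602176634 × 10^-19 J.
In SI units: E = 1.28 eV = 2.0508 × 10^-19 J.
Since p = E/c for a photon, p = 6.841 × 10^-28 kg·m/s.
So p ≈ 6.84 × 10^-28 kg·m/s.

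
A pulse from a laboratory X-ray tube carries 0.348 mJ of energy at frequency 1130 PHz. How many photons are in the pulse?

Per-photon energy: E = 7.487 × 10^-16 J (from frequency = 1130 PHz).
N = E_total / E_photon = 3.48 × 10^-4 J / 7.487 × 10^-16 J = 4.65 × 10^11.

4.65 × 10^11 photons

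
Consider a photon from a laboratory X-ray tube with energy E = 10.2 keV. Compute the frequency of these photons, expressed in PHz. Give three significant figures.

2470 PHz

First convert: E = 10.2 keV = 1.6342e-15 J.
The photon relation is f = E/h, giving f = 2.466e18 Hz.
Converting to PHz: f = 2466 PHz ≈ 2470 PHz.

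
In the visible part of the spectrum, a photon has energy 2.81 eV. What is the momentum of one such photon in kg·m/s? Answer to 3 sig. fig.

1.50 × 10^-27 kg·m/s

Take c = 2.99792458 × 10^8 m/s, 1 eV = 1.602176634 × 10^-19 J.
In SI units: E = 2.81 eV = 4.5021 × 10^-19 J.
The photon relation is p = E/c, giving p = 1.502 × 10^-27 kg·m/s.
So p ≈ 1.50 × 10^-27 kg·m/s.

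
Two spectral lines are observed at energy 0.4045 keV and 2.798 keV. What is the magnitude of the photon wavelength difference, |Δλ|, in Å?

26.2 Å

Using λ = hc/E: λ₁ = 3.0651e-9 m, λ₂ = 4.4312e-10 m.
|Δλ| = |3.0651e-9 − 4.4312e-10| = 2.62e-9 m = 26.2 Å.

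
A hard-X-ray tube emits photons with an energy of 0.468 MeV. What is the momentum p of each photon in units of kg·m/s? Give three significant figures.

2.50 × 10^-22 kg·m/s

(c = 2.99792458 × 10^8 m/s, 1 eV = 1.602176634 × 10^-19 J.)
In SI units: E = 0.468 MeV = 7.4982 × 10^-14 J.
The photon relation is p = E/c, giving p = 2.501 × 10^-22 kg·m/s.
So p ≈ 2.50 × 10^-22 kg·m/s.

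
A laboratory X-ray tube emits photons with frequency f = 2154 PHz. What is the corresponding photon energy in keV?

In SI units: f = 2154 PHz = 2.154·10^18 Hz.
Since E = hf for a photon, E = 1.427·10^-15 J.
Converting to keV: E = 8.908 keV ≈ 8.91 keV.

8.91 keV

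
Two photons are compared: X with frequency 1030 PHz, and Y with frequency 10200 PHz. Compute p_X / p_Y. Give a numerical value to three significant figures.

0.101

p_X = 2.277 × 10^-24 kg·m/s (from frequency = 1030 PHz, via p = hf/c).
p_Y = 2.254 × 10^-23 kg·m/s (from frequency = 10200 PHz, via p = hf/c).
Ratio = 2.277 × 10^-24 / 2.254 × 10^-23 = 0.101.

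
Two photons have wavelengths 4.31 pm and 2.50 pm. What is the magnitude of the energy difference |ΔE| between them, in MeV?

0.208 MeV

Using E = hc/λ: E₁ = 4.609·10^-14 J, E₂ = 7.946·10^-14 J.
|ΔE| = |4.609·10^-14 − 7.946·10^-14| = 3.34·10^-14 J = 0.208 MeV.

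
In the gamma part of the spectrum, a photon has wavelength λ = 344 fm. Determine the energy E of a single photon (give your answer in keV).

3600 keV

(h = 6.62607015e-34 J·s, c = 2.99792458e8 m/s, 1 eV = 1.602176634e-19 J.)
Convert to SI: λ = 344 fm = 3.44e-13 m.
Since E = hc/λ for a photon, E = 5.775e-13 J.
Converting to keV: E = 3604 keV ≈ 3600 keV.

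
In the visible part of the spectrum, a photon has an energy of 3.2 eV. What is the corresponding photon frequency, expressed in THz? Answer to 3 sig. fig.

Use h = 6.62607015·10^-34 J·s, 1 eV = 1.602176634·10^-19 J.
In SI units: E = 3.2 eV = 5.1270·10^-19 J.
Apply f = E/h: f = 7.738·10^14 Hz.
Converting to THz: f = 773.8 THz ≈ 774 THz.

774 THz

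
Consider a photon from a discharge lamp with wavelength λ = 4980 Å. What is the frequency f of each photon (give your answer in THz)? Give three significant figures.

(c = 2.99792458 × 10^8 m/s.)
In SI units: λ = 4980 Å = 4.98 × 10^-7 m.
The photon relation is f = c/λ, giving f = 6.020 × 10^14 Hz.
Converting to THz: f = 602.0 THz ≈ 602 THz.

602 THz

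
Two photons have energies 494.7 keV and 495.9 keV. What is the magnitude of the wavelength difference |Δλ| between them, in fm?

6.06 fm

Using λ = hc/E: λ₁ = 2.5063 × 10^-12 m, λ₂ = 2.5002 × 10^-12 m.
|Δλ| = |2.5063 × 10^-12 − 2.5002 × 10^-12| = 6.06 × 10^-15 m = 6.06 fm.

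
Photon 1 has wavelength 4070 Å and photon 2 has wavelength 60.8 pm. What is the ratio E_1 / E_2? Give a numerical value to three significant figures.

1.49e-4

E_1 = 4.881e-19 J (from wavelength = 4070 Å, via E = hc/λ).
E_2 = 3.267e-15 J (from wavelength = 60.8 pm, via E = hc/λ).
Ratio = 4.881e-19 / 3.267e-15 = 1.49e-4.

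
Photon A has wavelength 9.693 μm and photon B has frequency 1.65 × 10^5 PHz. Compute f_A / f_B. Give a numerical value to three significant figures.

1.87 × 10^-7

f_A = 3.093 × 10^13 Hz (from wavelength = 9.693 μm, via f = c/λ).
f_B = 1.650 × 10^20 Hz (from frequency = 1.65 × 10^5 PHz, via f given directly).
Ratio = 3.093 × 10^13 / 1.650 × 10^20 = 1.87 × 10^-7.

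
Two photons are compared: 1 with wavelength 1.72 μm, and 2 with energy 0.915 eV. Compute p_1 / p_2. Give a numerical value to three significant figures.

p_1 = 3.852 × 10^-28 kg·m/s (from wavelength = 1.72 μm, via p = h/λ).
p_2 = 4.890 × 10^-28 kg·m/s (from energy = 0.915 eV, via p = E/c).
Ratio = 3.852 × 10^-28 / 4.890 × 10^-28 = 0.788.

0.788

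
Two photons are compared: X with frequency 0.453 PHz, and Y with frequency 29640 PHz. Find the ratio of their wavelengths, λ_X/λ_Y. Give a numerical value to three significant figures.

λ_X = 6.618 × 10^-7 m (from frequency = 0.453 PHz, via λ = c/f).
λ_Y = 1.011 × 10^-11 m (from frequency = 29640 PHz, via λ = c/f).
Ratio = 6.618 × 10^-7 / 1.011 × 10^-11 = 6.54 × 10^4.

6.54 × 10^4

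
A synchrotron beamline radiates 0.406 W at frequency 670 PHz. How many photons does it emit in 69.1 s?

6.32e16 photons

Total energy: E_total = P·t = 0.406 × 69.1 = 28.05 J.
Per-photon energy: E = 4.439e-16 J.
N = E_total / E_photon = 6.32e16.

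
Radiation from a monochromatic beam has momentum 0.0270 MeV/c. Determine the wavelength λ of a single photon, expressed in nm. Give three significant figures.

0.0459 nm

(h = 6.62607015e-34 J·s, c = 2.99792458e8 m/s, 1 eV = 1.602176634e-19 J.)
Convert to SI: p = 0.0270 MeV/c = 1.4430e-23 kg·m/s.
Apply λ = h/p: λ = 4.592e-11 m.
Converting to nm: λ = 0.04592 nm ≈ 0.0459 nm.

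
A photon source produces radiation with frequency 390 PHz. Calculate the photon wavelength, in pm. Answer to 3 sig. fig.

Use c = 2.99792458e8 m/s.
Convert to SI: f = 390 PHz = 3.9e17 Hz.
Apply λ = c/f: λ = 7.687e-10 m.
Converting to pm: λ = 768.7 pm ≈ 769 pm.

769 pm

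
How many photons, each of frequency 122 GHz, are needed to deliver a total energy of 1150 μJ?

1.42 × 10^19 photons

Per-photon energy: E = 8.084 × 10^-23 J (from frequency = 122 GHz).
N = E_total / E_photon = 0.00115 J / 8.084 × 10^-23 J = 1.42 × 10^19.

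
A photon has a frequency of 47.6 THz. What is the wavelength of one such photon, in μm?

In SI units: f = 47.6 THz = 4.76e13 Hz.
Apply λ = c/f: λ = 6.298e-6 m.
Converting to μm: λ = 6.298 μm ≈ 6.30 μm.

6.30 μm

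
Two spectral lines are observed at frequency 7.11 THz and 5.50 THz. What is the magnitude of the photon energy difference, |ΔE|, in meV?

6.66 meV

Using E = hf: E₁ = 4.711 × 10^-21 J, E₂ = 3.644 × 10^-21 J.
|ΔE| = |4.711 × 10^-21 − 3.644 × 10^-21| = 1.07 × 10^-21 J = 6.66 meV.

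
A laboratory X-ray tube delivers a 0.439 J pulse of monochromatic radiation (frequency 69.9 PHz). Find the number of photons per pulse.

9.48e15 photons

Per-photon energy: E = 4.632e-17 J (from frequency = 69.9 PHz).
N = E_total / E_photon = 0.439 J / 4.632e-17 J = 9.48e15.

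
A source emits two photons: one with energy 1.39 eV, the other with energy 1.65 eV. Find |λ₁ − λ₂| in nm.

141 nm

Using λ = hc/E: λ₁ = 8.920e-7 m, λ₂ = 7.514e-7 m.
|Δλ| = |8.920e-7 − 7.514e-7| = 1.41e-7 m = 141 nm.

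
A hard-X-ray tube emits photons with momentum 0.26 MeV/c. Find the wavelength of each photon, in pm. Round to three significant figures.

Convert to SI: p = 0.26 MeV/c = 1.3895 × 10^-22 kg·m/s.
Apply λ = h/p: λ = 4.769 × 10^-12 m.
Converting to pm: λ = 4.769 pm ≈ 4.77 pm.

4.77 pm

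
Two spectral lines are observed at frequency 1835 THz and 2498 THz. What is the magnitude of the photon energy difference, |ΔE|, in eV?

2.74 eV

Using E = hf: E₁ = 1.2159e-18 J, E₂ = 1.6552e-18 J.
|ΔE| = |1.2159e-18 − 1.6552e-18| = 4.39e-19 J = 2.74 eV.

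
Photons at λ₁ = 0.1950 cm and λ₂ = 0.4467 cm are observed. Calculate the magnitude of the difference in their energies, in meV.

0.358 meV

Using E = hc/λ: E₁ = 1.0187 × 10^-22 J, E₂ = 4.4469 × 10^-23 J.
|ΔE| = |1.0187 × 10^-22 − 4.4469 × 10^-23| = 5.74 × 10^-23 J = 0.358 meV.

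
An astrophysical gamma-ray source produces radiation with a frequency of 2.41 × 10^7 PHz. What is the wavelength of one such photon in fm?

Take c = 2.99792458 × 10^8 m/s.
First convert: f = 2.41 × 10^7 PHz = 2.41 × 10^22 Hz.
For a photon λ = c/f, so λ = 1.244 × 10^-14 m.
Converting to fm: λ = 12.44 fm ≈ 12.4 fm.

12.4 fm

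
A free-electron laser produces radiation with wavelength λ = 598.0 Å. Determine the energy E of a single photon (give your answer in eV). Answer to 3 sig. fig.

Convert to SI: λ = 598.0 Å = 5.980e-8 m.
For a photon E = hc/λ, so E = 3.322e-18 J.
Converting to eV: E = 20.73 eV ≈ 20.7 eV.

20.7 eV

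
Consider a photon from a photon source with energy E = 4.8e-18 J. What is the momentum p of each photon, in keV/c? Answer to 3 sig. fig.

0.0300 keV/c

The photon relation is p = E/c, giving p = 1.601e-26 kg·m/s.
Converting to keV/c: p = 0.02996 keV/c ≈ 0.0300 keV/c.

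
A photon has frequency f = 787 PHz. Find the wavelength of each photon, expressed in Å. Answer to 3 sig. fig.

(c = 2.99792458e8 m/s.)
In SI units: f = 787 PHz = 7.87e17 Hz.
Since λ = c/f for a photon, λ = 3.809e-10 m.
Converting to Å: λ = 3.809 Å ≈ 3.81 Å.

3.81 Å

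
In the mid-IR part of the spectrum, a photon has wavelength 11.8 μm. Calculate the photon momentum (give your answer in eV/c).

Convert to SI: λ = 11.8 μm = 1.18e-5 m.
The photon relation is p = h/λ, giving p = 5.615e-29 kg·m/s.
Converting to eV/c: p = 0.1051 eV/c ≈ 0.105 eV/c.

0.105 eV/c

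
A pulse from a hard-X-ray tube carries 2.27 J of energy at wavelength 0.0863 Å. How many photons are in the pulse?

9.86e13 photons

Per-photon energy: E = 2.302e-14 J (from wavelength = 0.0863 Å).
N = E_total / E_photon = 2.27 J / 2.302e-14 J = 9.86e13.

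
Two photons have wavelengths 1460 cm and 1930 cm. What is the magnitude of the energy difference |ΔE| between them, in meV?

Using E = hc/λ: E₁ = 1.361e-26 J, E₂ = 1.029e-26 J.
|ΔE| = |1.361e-26 − 1.029e-26| = 3.31e-27 J = 2.07e-5 meV.

2.07e-5 meV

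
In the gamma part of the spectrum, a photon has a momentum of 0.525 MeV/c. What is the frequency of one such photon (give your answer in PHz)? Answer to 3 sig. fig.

1.27·10^5 PHz

Use h = 6.62607015·10^-34 J·s, c = 2.99792458·10^8 m/s, 1 eV = 1.602176634·10^-19 J.
First convert: p = 0.525 MeV/c = 2.8058·10^-22 kg·m/s.
Apply f = pc/h: f = 1.269·10^20 Hz.
Converting to PHz: f = 126900 PHz ≈ 1.27·10^5 PHz.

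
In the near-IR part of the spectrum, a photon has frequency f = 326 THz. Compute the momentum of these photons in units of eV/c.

First convert: f = 326 THz = 3.26e14 Hz.
Since p = hf/c for a photon, p = 7.205e-28 kg·m/s.
Converting to eV/c: p = 1.348 eV/c ≈ 1.35 eV/c.

1.35 eV/c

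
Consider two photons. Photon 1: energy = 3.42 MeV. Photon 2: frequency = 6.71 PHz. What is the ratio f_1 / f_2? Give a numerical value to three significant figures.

f_1 = 8.270e20 Hz (from energy = 3.42 MeV, via f = E/h).
f_2 = 6.710e15 Hz (from frequency = 6.71 PHz, via f given directly).
Ratio = 8.270e20 / 6.710e15 = 1.23e5.

1.23e5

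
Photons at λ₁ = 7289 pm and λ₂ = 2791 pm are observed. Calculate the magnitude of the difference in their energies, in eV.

Using E = hc/λ: E₁ = 2.7253e-17 J, E₂ = 7.1173e-17 J.
|ΔE| = |2.7253e-17 − 7.1173e-17| = 4.39e-17 J = 274 eV.

274 eV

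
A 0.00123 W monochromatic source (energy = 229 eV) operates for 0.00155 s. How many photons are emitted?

Total energy: E_total = P·t = 0.00123 × 0.00155 = 1.906e-6 J.
Per-photon energy: E = 3.669e-17 J.
N = E_total / E_photon = 5.20e10.

5.20e10 photons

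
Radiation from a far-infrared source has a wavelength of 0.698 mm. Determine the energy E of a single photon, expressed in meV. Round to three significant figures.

1.78 meV

Convert to SI: λ = 0.698 mm = 6.98e-4 m.
For a photon E = hc/λ, so E = 2.846e-22 J.
Converting to meV: E = 1.776 meV ≈ 1.78 meV.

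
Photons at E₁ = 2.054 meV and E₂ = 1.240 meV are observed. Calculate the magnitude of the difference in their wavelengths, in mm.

Using λ = hc/E: λ₁ = 6.0362·10^-4 m, λ₂ = 9.9987·10^-4 m.
|Δλ| = |6.0362·10^-4 − 9.9987·10^-4| = 3.96·10^-4 m = 0.396 mm.

0.396 mm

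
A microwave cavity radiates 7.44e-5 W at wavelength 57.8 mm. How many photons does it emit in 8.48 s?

1.84e20 photons

Total energy: E_total = P·t = 7.44e-5 × 8.48 = 6.309e-4 J.
Per-photon energy: E = 3.437e-24 J.
N = E_total / E_photon = 1.84e20.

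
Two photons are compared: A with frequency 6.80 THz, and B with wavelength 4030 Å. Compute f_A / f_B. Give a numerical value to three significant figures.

f_A = 6.800·10^12 Hz (from frequency = 6.80 THz, via f given directly).
f_B = 7.439·10^14 Hz (from wavelength = 4030 Å, via f = c/λ).
Ratio = 6.800·10^12 / 7.439·10^14 = 9.14·10^-3.

9.14·10^-3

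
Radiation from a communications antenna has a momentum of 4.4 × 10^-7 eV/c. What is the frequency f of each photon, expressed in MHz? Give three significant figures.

106 MHz

Take h = 6.62607015 × 10^-34 J·s, c = 2.99792458 × 10^8 m/s, 1 eV = 1.602176634 × 10^-19 J.
First convert: p = 4.4 × 10^-7 eV/c = 2.3515 × 10^-34 kg·m/s.
Apply f = pc/h: f = 1.064 × 10^8 Hz.
Converting to MHz: f = 106.4 MHz ≈ 106 MHz.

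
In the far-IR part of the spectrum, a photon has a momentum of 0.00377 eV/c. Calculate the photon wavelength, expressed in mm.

0.329 mm

Use h = 6.62607015 × 10^-34 J·s, c = 2.99792458 × 10^8 m/s, 1 eV = 1.602176634 × 10^-19 J.
Convert to SI: p = 0.00377 eV/c = 2.0148 × 10^-30 kg·m/s.
Apply λ = h/p: λ = 3.289 × 10^-4 m.
Converting to mm: λ = 0.3289 mm ≈ 0.329 mm.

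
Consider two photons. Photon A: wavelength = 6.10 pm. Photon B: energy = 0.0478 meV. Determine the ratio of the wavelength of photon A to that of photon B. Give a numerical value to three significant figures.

2.35 × 10^-10

λ_A = 6.100 × 10^-12 m (from wavelength = 6.10 pm, via λ given directly).
λ_B = 0.02594 m (from energy = 0.0478 meV, via λ = hc/E).
Ratio = 6.100 × 10^-12 / 0.02594 = 2.35 × 10^-10.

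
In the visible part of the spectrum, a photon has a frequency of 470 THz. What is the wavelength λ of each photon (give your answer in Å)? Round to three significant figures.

Convert to SI: f = 470 THz = 4.7e14 Hz.
Apply λ = c/f: λ = 6.379e-7 m.
Converting to Å: λ = 6379 Å ≈ 6380 Å.

6380 Å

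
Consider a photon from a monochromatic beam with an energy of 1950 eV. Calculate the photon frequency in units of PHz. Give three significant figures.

472 PHz

Convert to SI: E = 1950 eV = 3.1242e-16 J.
Apply f = E/h: f = 4.715e17 Hz.
Converting to PHz: f = 471.5 PHz ≈ 472 PHz.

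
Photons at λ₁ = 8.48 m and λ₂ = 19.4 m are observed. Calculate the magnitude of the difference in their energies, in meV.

8.23e-5 meV

Using E = hc/λ: E₁ = 2.343e-26 J, E₂ = 1.024e-26 J.
|ΔE| = |2.343e-26 − 1.024e-26| = 1.32e-26 J = 8.23e-5 meV.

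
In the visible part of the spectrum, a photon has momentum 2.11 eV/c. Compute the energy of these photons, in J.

3.38·10^-19 J

Convert to SI: p = 2.11 eV/c = 1.1276·10^-27 kg·m/s.
Since E = pc for a photon, E = 3.381·10^-19 J.
So E ≈ 3.38·10^-19 J.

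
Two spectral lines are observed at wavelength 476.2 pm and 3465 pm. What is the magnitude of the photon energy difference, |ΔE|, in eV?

Using E = hc/λ: E₁ = 4.1715e-16 J, E₂ = 5.7329e-17 J.
|ΔE| = |4.1715e-16 − 5.7329e-17| = 3.60e-16 J = 2250 eV.

2250 eV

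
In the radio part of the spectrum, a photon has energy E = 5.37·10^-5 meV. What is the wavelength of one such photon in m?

Use h = 6.62607015·10^-34 J·s, c = 2.99792458·10^8 m/s, 1 eV = 1.602176634·10^-19 J.
Convert to SI: E = 5.37·10^-5 meV = 8.6037·10^-27 J.
Apply λ = hc/E: λ = 23.09 m.
So λ ≈ 23.1 m.

23.1 m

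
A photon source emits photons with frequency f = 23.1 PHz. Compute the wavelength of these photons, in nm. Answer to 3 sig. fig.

13.0 nm

Use c = 2.99792458 × 10^8 m/s.
First convert: f = 23.1 PHz = 2.31 × 10^16 Hz.
Apply λ = c/f: λ = 1.298 × 10^-8 m.
Converting to nm: λ = 12.98 nm ≈ 13.0 nm.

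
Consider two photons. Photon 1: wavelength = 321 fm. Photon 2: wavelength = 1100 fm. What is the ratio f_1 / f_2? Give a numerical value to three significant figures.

f_1 = 9.339e20 Hz (from wavelength = 321 fm, via f = c/λ).
f_2 = 2.725e20 Hz (from wavelength = 1100 fm, via f = c/λ).
Ratio = 9.339e20 / 2.725e20 = 3.43.

3.43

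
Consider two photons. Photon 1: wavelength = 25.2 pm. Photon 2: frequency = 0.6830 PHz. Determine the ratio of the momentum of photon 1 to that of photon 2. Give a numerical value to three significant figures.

p_1 = 2.629 × 10^-23 kg·m/s (from wavelength = 25.2 pm, via p = h/λ).
p_2 = 1.510 × 10^-27 kg·m/s (from frequency = 0.6830 PHz, via p = hf/c).
Ratio = 2.629 × 10^-23 / 1.510 × 10^-27 = 1.74 × 10^4.

1.74 × 10^4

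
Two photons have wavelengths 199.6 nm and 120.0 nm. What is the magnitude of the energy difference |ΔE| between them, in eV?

Using E = hc/λ: E₁ = 9.9521·10^-19 J, E₂ = 1.6554·10^-18 J.
|ΔE| = |9.9521·10^-19 − 1.6554·10^-18| = 6.60·10^-19 J = 4.12 eV.

4.12 eV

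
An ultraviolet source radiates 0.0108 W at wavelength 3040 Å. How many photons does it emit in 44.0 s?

Total energy: E_total = P·t = 0.0108 × 44.0 = 0.4752 J.
Per-photon energy: E = 6.534 × 10^-19 J.
N = E_total / E_photon = 7.27 × 10^17.

7.27 × 10^17 photons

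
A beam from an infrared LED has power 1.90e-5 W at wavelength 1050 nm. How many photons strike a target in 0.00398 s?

4.00e11 photons

Total energy: E_total = P·t = 1.90e-5 × 0.00398 = 7.562e-8 J.
Per-photon energy: E = 1.892e-19 J.
N = E_total / E_photon = 4.00e11.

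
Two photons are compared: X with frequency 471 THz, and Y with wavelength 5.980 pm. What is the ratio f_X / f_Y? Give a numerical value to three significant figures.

9.40 × 10^-6

f_X = 4.710 × 10^14 Hz (from frequency = 471 THz, via f given directly).
f_Y = 5.013 × 10^19 Hz (from wavelength = 5.980 pm, via f = c/λ).
Ratio = 4.710 × 10^14 / 5.013 × 10^19 = 9.40 × 10^-6.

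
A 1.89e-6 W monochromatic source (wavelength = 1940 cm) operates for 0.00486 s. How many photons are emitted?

Total energy: E_total = P·t = 1.89e-6 × 0.00486 = 9.185e-9 J.
Per-photon energy: E = 1.024e-26 J.
N = E_total / E_photon = 8.97e17.

8.97e17 photons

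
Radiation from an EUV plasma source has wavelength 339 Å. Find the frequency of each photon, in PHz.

8.84 PHz

Convert to SI: λ = 339 Å = 3.39e-8 m.
Since f = c/λ for a photon, f = 8.843e15 Hz.
Converting to PHz: f = 8.843 PHz ≈ 8.84 PHz.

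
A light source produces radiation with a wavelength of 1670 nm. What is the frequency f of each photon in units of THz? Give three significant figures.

180 THz

Use c = 2.99792458 × 10^8 m/s.
Convert to SI: λ = 1670 nm = 1.67 × 10^-6 m.
Apply f = c/λ: f = 1.795 × 10^14 Hz.
Converting to THz: f = 179.5 THz ≈ 180 THz.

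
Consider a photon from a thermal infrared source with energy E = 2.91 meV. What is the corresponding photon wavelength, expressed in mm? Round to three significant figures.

Use h = 6.62607015 × 10^-34 J·s, c = 2.99792458 × 10^8 m/s, 1 eV = 1.602176634 × 10^-19 J.
In SI units: E = 2.91 meV = 4.6623 × 10^-22 J.
The photon relation is λ = hc/E, giving λ = 4.261 × 10^-4 m.
Converting to mm: λ = 0.4261 mm ≈ 0.426 mm.

0.426 mm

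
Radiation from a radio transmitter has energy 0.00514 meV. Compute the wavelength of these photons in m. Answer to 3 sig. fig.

0.241 m

Use h = 6.62607015 × 10^-34 J·s, c = 2.99792458 × 10^8 m/s, 1 eV = 1.602176634 × 10^-19 J.
In SI units: E = 0.00514 meV = 8.2352 × 10^-25 J.
Apply λ = hc/E: λ = 0.2412 m.
So λ ≈ 0.241 m.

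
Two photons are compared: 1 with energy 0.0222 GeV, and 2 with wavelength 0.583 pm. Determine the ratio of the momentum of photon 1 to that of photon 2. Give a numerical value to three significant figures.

10.4

p_1 = 1.186e-20 kg·m/s (from energy = 0.0222 GeV, via p = E/c).
p_2 = 1.137e-21 kg·m/s (from wavelength = 0.583 pm, via p = h/λ).
Ratio = 1.186e-20 / 1.137e-21 = 10.4.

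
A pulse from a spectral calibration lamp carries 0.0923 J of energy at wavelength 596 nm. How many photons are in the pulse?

Per-photon energy: E = 3.333·10^-19 J (from wavelength = 596 nm).
N = E_total / E_photon = 0.0923 J / 3.333·10^-19 J = 2.77·10^17.

2.77·10^17 photons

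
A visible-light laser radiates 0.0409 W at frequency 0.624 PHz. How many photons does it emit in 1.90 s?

Total energy: E_total = P·t = 0.0409 × 1.90 = 0.07771 J.
Per-photon energy: E = 4.135·10^-19 J.
N = E_total / E_photon = 1.88·10^17.

1.88·10^17 photons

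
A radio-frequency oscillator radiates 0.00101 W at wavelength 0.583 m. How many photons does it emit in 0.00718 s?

Total energy: E_total = P·t = 0.00101 × 0.00718 = 7.252e-6 J.
Per-photon energy: E = 3.407e-25 J.
N = E_total / E_photon = 2.13e19.

2.13e19 photons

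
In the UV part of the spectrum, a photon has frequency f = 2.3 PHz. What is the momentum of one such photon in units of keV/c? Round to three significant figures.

9.51 × 10^-3 keV/c

(h = 6.62607015 × 10^-34 J·s, c = 2.99792458 × 10^8 m/s, 1 eV = 1.602176634 × 10^-19 J.)
Convert to SI: f = 2.3 PHz = 2.3 × 10^15 Hz.
Apply p = hf/c: p = 5.084 × 10^-27 kg·m/s.
Converting to keV/c: p = 0.009512 keV/c ≈ 9.51 × 10^-3 keV/c.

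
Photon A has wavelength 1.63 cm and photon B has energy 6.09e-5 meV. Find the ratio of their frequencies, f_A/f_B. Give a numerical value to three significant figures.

f_A = 1.839e10 Hz (from wavelength = 1.63 cm, via f = c/λ).
f_B = 1.473e7 Hz (from energy = 6.09e-5 meV, via f = E/h).
Ratio = 1.839e10 / 1.473e7 = 1250.

1250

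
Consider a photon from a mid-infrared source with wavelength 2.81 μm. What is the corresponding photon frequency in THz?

(c = 2.99792458e8 m/s.)
Convert to SI: λ = 2.81 μm = 2.81e-6 m.
The photon relation is f = c/λ, giving f = 1.067e14 Hz.
Converting to THz: f = 106.7 THz ≈ 107 THz.

107 THz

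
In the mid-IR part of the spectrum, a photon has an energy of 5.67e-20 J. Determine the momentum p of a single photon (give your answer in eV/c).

0.354 eV/c

Use c = 2.99792458e8 m/s, 1 eV = 1.602176634e-19 J.
The photon relation is p = E/c, giving p = 1.891e-28 kg·m/s.
Converting to eV/c: p = 0.3539 eV/c ≈ 0.354 eV/c.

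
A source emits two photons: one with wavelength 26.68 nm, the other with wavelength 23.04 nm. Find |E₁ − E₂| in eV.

7.34 eV

Using E = hc/λ: E₁ = 7.4454·10^-18 J, E₂ = 8.6217·10^-18 J.
|ΔE| = |7.4454·10^-18 − 8.6217·10^-18| = 1.18·10^-18 J = 7.34 eV.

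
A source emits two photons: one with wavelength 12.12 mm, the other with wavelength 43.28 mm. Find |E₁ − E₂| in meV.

0.0737 meV

Using E = hc/λ: E₁ = 1.6390e-23 J, E₂ = 4.5898e-24 J.
|ΔE| = |1.6390e-23 − 4.5898e-24| = 1.18e-23 J = 0.0737 meV.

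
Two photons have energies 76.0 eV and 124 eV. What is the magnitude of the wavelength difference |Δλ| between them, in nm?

Using λ = hc/E: λ₁ = 1.631e-8 m, λ₂ = 9.999e-9 m.
|Δλ| = |1.631e-8 − 9.999e-9| = 6.31e-9 m = 6.31 nm.

6.31 nm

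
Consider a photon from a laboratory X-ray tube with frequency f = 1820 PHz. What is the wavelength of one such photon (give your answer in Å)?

1.65 Å

Use c = 2.99792458e8 m/s.
In SI units: f = 1820 PHz = 1.82e18 Hz.
For a photon λ = c/f, so λ = 1.647e-10 m.
Converting to Å: λ = 1.647 Å ≈ 1.65 Å.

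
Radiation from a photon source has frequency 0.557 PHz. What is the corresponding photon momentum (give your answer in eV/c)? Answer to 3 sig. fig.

2.30 eV/c

Take h = 6.62607015 × 10^-34 J·s, c = 2.99792458 × 10^8 m/s, 1 eV = 1.602176634 × 10^-19 J.
First convert: f = 0.557 PHz = 5.57 × 10^14 Hz.
Apply p = hf/c: p = 1.231 × 10^-27 kg·m/s.
Converting to eV/c: p = 2.304 eV/c ≈ 2.30 eV/c.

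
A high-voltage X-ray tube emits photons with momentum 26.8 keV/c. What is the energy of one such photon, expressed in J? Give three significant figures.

In SI units: p = 26.8 keV/c = 1.4323 × 10^-23 kg·m/s.
Since E = pc for a photon, E = 4.294 × 10^-15 J.
So E ≈ 4.29 × 10^-15 J.

4.29 × 10^-15 J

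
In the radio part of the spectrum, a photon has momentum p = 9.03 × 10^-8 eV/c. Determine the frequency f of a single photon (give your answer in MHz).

Use h = 6.62607015 × 10^-34 J·s, c = 2.99792458 × 10^8 m/s, 1 eV = 1.602176634 × 10^-19 J.
First convert: p = 9.03 × 10^-8 eV/c = 4.8259 × 10^-35 kg·m/s.
For a photon f = pc/h, so f = 2.183 × 10^7 Hz.
Converting to MHz: f = 21.83 MHz ≈ 21.8 MHz.

21.8 MHz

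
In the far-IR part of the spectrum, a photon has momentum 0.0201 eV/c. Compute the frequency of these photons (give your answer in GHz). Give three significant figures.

4860 GHz

Use h = 6.62607015 × 10^-34 J·s, c = 2.99792458 × 10^8 m/s, 1 eV = 1.602176634 × 10^-19 J.
First convert: p = 0.0201 eV/c = 1.0742 × 10^-29 kg·m/s.
Apply f = pc/h: f = 4.860 × 10^12 Hz.
Converting to GHz: f = 4860 GHz ≈ 4860 GHz.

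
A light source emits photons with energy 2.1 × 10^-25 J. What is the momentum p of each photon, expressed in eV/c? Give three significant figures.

1.31 × 10^-6 eV/c

Since p = E/c for a photon, p = 7.005 × 10^-34 kg·m/s.
Converting to eV/c: p = 1.311 × 10^-6 eV/c ≈ 1.31 × 10^-6 eV/c.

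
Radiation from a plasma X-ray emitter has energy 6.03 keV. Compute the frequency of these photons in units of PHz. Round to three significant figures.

Convert to SI: E = 6.03 keV = 9.6611e-16 J.
Apply f = E/h: f = 1.458e18 Hz.
Converting to PHz: f = 1458 PHz ≈ 1460 PHz.

1460 PHz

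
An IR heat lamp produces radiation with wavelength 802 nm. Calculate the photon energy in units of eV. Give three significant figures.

In SI units: λ = 802 nm = 8.02·10^-7 m.
The photon relation is E = hc/λ, giving E = 2.477·10^-19 J.
Converting to eV: E = 1.546 eV ≈ 1.55 eV.

1.55 eV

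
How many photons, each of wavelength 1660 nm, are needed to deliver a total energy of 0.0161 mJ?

Per-photon energy: E = 1.197 × 10^-19 J (from wavelength = 1660 nm).
N = E_total / E_photon = 1.61 × 10^-5 J / 1.197 × 10^-19 J = 1.35 × 10^14.

1.35 × 10^14 photons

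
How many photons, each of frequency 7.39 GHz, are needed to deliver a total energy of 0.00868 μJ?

Per-photon energy: E = 4.897e-24 J (from frequency = 7.39 GHz).
N = E_total / E_photon = 8.68e-9 J / 4.897e-24 J = 1.77e15.

1.77e15 photons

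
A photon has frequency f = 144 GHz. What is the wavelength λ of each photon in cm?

0.208 cm

(c = 2.99792458 × 10^8 m/s.)
Convert to SI: f = 144 GHz = 1.44 × 10^11 Hz.
Apply λ = c/f: λ = 0.002082 m.
Converting to cm: λ = 0.2082 cm ≈ 0.208 cm.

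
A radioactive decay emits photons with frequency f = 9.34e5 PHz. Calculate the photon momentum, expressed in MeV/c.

3.86 MeV/c

First convert: f = 9.34e5 PHz = 9.34e20 Hz.
The photon relation is p = hf/c, giving p = 2.064e-21 kg·m/s.
Converting to MeV/c: p = 3.863 MeV/c ≈ 3.86 MeV/c.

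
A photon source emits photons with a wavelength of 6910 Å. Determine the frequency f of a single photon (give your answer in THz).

(c = 2.99792458 × 10^8 m/s.)
Convert to SI: λ = 6910 Å = 6.91 × 10^-7 m.
The photon relation is f = c/λ, giving f = 4.339 × 10^14 Hz.
Converting to THz: f = 433.9 THz ≈ 434 THz.

434 THz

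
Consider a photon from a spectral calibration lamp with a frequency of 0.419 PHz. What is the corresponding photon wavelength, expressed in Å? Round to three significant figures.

7150 Å

(c = 2.99792458 × 10^8 m/s.)
In SI units: f = 0.419 PHz = 4.19 × 10^14 Hz.
The photon relation is λ = c/f, giving λ = 7.155 × 10^-7 m.
Converting to Å: λ = 7155 Å ≈ 7150 Å.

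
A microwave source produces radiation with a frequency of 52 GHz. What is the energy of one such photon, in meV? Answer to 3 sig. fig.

(h = 6.62607015 × 10^-34 J·s, 1 eV = 1.602176634 × 10^-19 J.)
First convert: f = 52 GHz = 5.2 × 10^10 Hz.
Since E = hf for a photon, E = 3.446 × 10^-23 J.
Converting to meV: E = 0.2151 meV ≈ 0.215 meV.

0.215 meV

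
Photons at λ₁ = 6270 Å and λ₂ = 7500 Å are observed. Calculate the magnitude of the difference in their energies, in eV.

0.324 eV

Using E = hc/λ: E₁ = 3.168 × 10^-19 J, E₂ = 2.649 × 10^-19 J.
|ΔE| = |3.168 × 10^-19 − 2.649 × 10^-19| = 5.20 × 10^-20 J = 0.324 eV.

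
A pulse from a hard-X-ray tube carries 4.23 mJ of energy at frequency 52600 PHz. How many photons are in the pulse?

1.21·10^11 photons

Per-photon energy: E = 3.485·10^-14 J (from frequency = 52600 PHz).
N = E_total / E_photon = 0.00423 J / 3.485·10^-14 J = 1.21·10^11.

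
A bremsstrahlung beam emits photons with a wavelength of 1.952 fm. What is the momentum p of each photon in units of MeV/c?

(h = 6.62607015 × 10^-34 J·s, c = 2.99792458 × 10^8 m/s, 1 eV = 1.602176634 × 10^-19 J.)
Convert to SI: λ = 1.952 fm = 1.952 × 10^-15 m.
For a photon p = h/λ, so p = 3.395 × 10^-19 kg·m/s.
Converting to MeV/c: p = 635.2 MeV/c ≈ 635 MeV/c.

635 MeV/c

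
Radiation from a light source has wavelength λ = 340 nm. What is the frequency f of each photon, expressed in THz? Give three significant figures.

882 THz

Use c = 2.99792458e8 m/s.
Convert to SI: λ = 340 nm = 3.4e-7 m.
Apply f = c/λ: f = 8.817e14 Hz.
Converting to THz: f = 881.7 THz ≈ 882 THz.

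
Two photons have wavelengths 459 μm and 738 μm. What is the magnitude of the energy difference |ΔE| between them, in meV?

1.02 meV

Using E = hc/λ: E₁ = 4.328 × 10^-22 J, E₂ = 2.692 × 10^-22 J.
|ΔE| = |4.328 × 10^-22 − 2.692 × 10^-22| = 1.64 × 10^-22 J = 1.02 meV.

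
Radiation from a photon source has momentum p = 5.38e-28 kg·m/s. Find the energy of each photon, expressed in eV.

1.01 eV

The photon relation is E = pc, giving E = 1.613e-19 J.
Converting to eV: E = 1.007 eV ≈ 1.01 eV.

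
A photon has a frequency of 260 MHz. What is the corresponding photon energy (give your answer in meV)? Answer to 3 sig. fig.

Use h = 6.62607015 × 10^-34 J·s, 1 eV = 1.602176634 × 10^-19 J.
Convert to SI: f = 260 MHz = 2.6 × 10^8 Hz.
Apply E = hf: E = 1.723 × 10^-25 J.
Converting to meV: E = 0.001075 meV ≈ 1.08 × 10^-3 meV.

1.08 × 10^-3 meV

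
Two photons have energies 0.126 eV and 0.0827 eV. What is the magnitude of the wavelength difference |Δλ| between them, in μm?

Using λ = hc/E: λ₁ = 9.840 × 10^-6 m, λ₂ = 1.499 × 10^-5 m.
|Δλ| = |9.840 × 10^-6 − 1.499 × 10^-5| = 5.15 × 10^-6 m = 5.15 μm.

5.15 μm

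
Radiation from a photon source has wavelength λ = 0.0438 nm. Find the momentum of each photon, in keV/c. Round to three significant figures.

Use h = 6.62607015 × 10^-34 J·s, c = 2.99792458 × 10^8 m/s, 1 eV = 1.602176634 × 10^-19 J.
First convert: λ = 0.0438 nm = 4.38 × 10^-11 m.
For a photon p = h/λ, so p = 1.513 × 10^-23 kg·m/s.
Converting to keV/c: p = 28.31 keV/c ≈ 28.3 keV/c.

28.3 keV/c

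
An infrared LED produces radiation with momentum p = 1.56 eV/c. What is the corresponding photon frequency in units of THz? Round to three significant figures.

First convert: p = 1.56 eV/c = 8.3371e-28 kg·m/s.
For a photon f = pc/h, so f = 3.772e14 Hz.
Converting to THz: f = 377.2 THz ≈ 377 THz.

377 THz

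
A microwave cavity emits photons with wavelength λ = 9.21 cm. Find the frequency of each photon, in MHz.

Use c = 2.99792458e8 m/s.
First convert: λ = 9.21 cm = 0.0921 m.
The photon relation is f = c/λ, giving f = 3.255e9 Hz.
Converting to MHz: f = 3255 MHz ≈ 3260 MHz.

3260 MHz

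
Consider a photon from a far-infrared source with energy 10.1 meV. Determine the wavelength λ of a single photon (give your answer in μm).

(h = 6.62607015·10^-34 J·s, c = 2.99792458·10^8 m/s, 1 eV = 1.602176634·10^-19 J.)
Convert to SI: E = 10.1 meV = 1.6182·10^-21 J.
Apply λ = hc/E: λ = 1.228·10^-4 m.
Converting to μm: λ = 122.8 μm ≈ 123 μm.

123 μm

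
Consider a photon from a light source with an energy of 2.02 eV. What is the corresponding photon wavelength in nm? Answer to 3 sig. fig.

614 nm

Take h = 6.62607015e-34 J·s, c = 2.99792458e8 m/s, 1 eV = 1.602176634e-19 J.
Convert to SI: E = 2.02 eV = 3.2364e-19 J.
Apply λ = hc/E: λ = 6.138e-7 m.
Converting to nm: λ = 613.8 nm ≈ 614 nm.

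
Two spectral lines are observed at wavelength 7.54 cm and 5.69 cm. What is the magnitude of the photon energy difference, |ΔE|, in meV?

5.35e-3 meV

Using E = hc/λ: E₁ = 2.635e-24 J, E₂ = 3.491e-24 J.
|ΔE| = |2.635e-24 − 3.491e-24| = 8.57e-25 J = 5.35e-3 meV.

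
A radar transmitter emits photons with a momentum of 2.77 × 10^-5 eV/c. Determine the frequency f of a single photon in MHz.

Take h = 6.62607015 × 10^-34 J·s, c = 2.99792458 × 10^8 m/s, 1 eV = 1.602176634 × 10^-19 J.
In SI units: p = 2.77 × 10^-5 eV/c = 1.4804 × 10^-32 kg·m/s.
Since f = pc/h for a photon, f = 6.698 × 10^9 Hz.
Converting to MHz: f = 6698 MHz ≈ 6700 MHz.

6700 MHz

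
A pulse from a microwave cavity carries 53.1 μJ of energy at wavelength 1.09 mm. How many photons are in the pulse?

2.91 × 10^17 photons

Per-photon energy: E = 1.822 × 10^-22 J (from wavelength = 1.09 mm).
N = E_total / E_photon = 5.31 × 10^-5 J / 1.822 × 10^-22 J = 2.91 × 10^17.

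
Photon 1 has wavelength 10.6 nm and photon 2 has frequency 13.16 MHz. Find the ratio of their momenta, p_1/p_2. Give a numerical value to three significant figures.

p_1 = 6.251e-26 kg·m/s (from wavelength = 10.6 nm, via p = h/λ).
p_2 = 2.909e-35 kg·m/s (from frequency = 13.16 MHz, via p = hf/c).
Ratio = 6.251e-26 / 2.909e-35 = 2.15e9.

2.15e9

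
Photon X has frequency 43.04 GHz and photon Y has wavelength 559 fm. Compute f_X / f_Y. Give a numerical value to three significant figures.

8.03e-11

f_X = 4.304e10 Hz (from frequency = 43.04 GHz, via f given directly).
f_Y = 5.363e20 Hz (from wavelength = 559 fm, via f = c/λ).
Ratio = 4.304e10 / 5.363e20 = 8.03e-11.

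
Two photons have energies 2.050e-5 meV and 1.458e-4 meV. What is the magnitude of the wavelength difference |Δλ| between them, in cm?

Using λ = hc/E: λ₁ = 60.480 m, λ₂ = 8.5037 m.
|Δλ| = |60.480 − 8.5037| = 52.0 m = 5200 cm.

5200 cm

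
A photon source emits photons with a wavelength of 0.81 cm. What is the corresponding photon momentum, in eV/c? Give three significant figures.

Take h = 6.62607015 × 10^-34 J·s, c = 2.99792458 × 10^8 m/s, 1 eV = 1.602176634 × 10^-19 J.
First convert: λ = 0.81 cm = 0.0081 m.
For a photon p = h/λ, so p = 8.180 × 10^-32 kg·m/s.
Converting to eV/c: p = 1.531 × 10^-4 eV/c ≈ 1.53 × 10^-4 eV/c.

1.53 × 10^-4 eV/c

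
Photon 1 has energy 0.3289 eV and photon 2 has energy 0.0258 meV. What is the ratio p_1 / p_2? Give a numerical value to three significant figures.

p_1 = 1.758·10^-28 kg·m/s (from energy = 0.3289 eV, via p = E/c).
p_2 = 1.379·10^-32 kg·m/s (from energy = 0.0258 meV, via p = E/c).
Ratio = 1.758·10^-28 / 1.379·10^-32 = 1.27·10^4.

1.27·10^4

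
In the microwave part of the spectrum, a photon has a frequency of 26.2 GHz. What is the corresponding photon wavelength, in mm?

(c = 2.99792458·10^8 m/s.)
In SI units: f = 26.2 GHz = 2.62·10^10 Hz.
Since λ = c/f for a photon, λ = 0.01144 m.
Converting to mm: λ = 11.44 mm ≈ 11.4 mm.

11.4 mm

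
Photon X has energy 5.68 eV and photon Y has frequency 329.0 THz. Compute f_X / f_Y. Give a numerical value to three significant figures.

f_X = 1.373·10^15 Hz (from energy = 5.68 eV, via f = E/h).
f_Y = 3.290·10^14 Hz (from frequency = 329.0 THz, via f given directly).
Ratio = 1.373·10^15 / 3.290·10^14 = 4.17.

4.17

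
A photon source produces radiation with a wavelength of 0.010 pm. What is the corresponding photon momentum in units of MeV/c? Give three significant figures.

124 MeV/c

(h = 6.62607015 × 10^-34 J·s, c = 2.99792458 × 10^8 m/s, 1 eV = 1.602176634 × 10^-19 J.)
In SI units: λ = 0.010 pm = 1.0 × 10^-14 m.
For a photon p = h/λ, so p = 6.626 × 10^-20 kg·m/s.
Converting to MeV/c: p = 124.0 MeV/c ≈ 124 MeV/c.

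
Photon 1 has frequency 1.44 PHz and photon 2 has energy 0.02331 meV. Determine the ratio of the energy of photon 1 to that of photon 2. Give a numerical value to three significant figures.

E_1 = 9.542 × 10^-19 J (from frequency = 1.44 PHz, via E = hf).
E_2 = 3.735 × 10^-24 J (from energy = 0.02331 meV, via E given directly).
Ratio = 9.542 × 10^-19 / 3.735 × 10^-24 = 2.55 × 10^5.

2.55 × 10^5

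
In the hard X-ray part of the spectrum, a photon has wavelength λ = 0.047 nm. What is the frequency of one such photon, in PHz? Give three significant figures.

In SI units: λ = 0.047 nm = 4.7 × 10^-11 m.
For a photon f = c/λ, so f = 6.379 × 10^18 Hz.
Converting to PHz: f = 6379 PHz ≈ 6380 PHz.

6380 PHz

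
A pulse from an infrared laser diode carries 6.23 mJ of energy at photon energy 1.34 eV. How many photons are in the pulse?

2.90 × 10^16 photons

Per-photon energy: E = 2.147 × 10^-19 J (from energy = 1.34 eV).
N = E_total / E_photon = 0.00623 J / 2.147 × 10^-19 J = 2.90 × 10^16.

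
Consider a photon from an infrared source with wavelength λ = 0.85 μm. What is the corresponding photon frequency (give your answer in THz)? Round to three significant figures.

353 THz

(c = 2.99792458 × 10^8 m/s.)
In SI units: λ = 0.85 μm = 8.5 × 10^-7 m.
The photon relation is f = c/λ, giving f = 3.527 × 10^14 Hz.
Converting to THz: f = 352.7 THz ≈ 353 THz.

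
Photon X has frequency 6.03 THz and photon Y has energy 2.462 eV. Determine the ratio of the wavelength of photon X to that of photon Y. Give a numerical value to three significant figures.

98.7

λ_X = 4.972e-5 m (from frequency = 6.03 THz, via λ = c/f).
λ_Y = 5.036e-7 m (from energy = 2.462 eV, via λ = hc/E).
Ratio = 4.972e-5 / 5.036e-7 = 98.7.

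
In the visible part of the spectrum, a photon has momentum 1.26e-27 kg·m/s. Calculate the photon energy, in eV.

2.36 eV

Since E = pc for a photon, E = 3.777e-19 J.
Converting to eV: E = 2.358 eV ≈ 2.36 eV.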